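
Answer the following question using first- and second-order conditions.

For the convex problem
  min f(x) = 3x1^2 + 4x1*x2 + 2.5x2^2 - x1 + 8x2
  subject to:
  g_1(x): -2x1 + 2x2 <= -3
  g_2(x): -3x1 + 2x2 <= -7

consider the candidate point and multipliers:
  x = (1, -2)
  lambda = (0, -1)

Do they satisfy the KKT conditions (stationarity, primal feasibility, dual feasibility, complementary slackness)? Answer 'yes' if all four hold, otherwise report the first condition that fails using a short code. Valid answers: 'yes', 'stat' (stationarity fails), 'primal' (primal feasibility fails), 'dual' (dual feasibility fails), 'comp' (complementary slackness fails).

Gradient of f: grad f(x) = Q x + c = (-3, 2)
Constraint values g_i(x) = a_i^T x - b_i:
  g_1((1, -2)) = -3
  g_2((1, -2)) = 0
Stationarity residual: grad f(x) + sum_i lambda_i a_i = (0, 0)
  -> stationarity OK
Primal feasibility (all g_i <= 0): OK
Dual feasibility (all lambda_i >= 0): FAILS
Complementary slackness (lambda_i * g_i(x) = 0 for all i): OK

Verdict: the first failing condition is dual_feasibility -> dual.

dual


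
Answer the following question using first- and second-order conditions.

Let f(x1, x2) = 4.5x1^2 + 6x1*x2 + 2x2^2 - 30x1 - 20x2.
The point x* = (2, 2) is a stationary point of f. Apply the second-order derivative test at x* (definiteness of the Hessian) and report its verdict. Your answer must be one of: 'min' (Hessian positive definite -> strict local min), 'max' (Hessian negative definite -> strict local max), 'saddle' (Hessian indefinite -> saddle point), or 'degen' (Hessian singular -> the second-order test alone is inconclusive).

Compute the Hessian H = grad^2 f:
  H = [[9, 6], [6, 4]]
Verify stationarity: grad f(x*) = H x* + g = (0, 0).
Eigenvalues of H: 0, 13.
H has a zero eigenvalue (singular; positive semidefinite but not definite), so H is neither positive definite, negative definite, nor indefinite. The second-order test alone is inconclusive -> degen.
(Indeed, f is constant along the null direction of H through x*, so x* is not a strict local extremum.)

degen


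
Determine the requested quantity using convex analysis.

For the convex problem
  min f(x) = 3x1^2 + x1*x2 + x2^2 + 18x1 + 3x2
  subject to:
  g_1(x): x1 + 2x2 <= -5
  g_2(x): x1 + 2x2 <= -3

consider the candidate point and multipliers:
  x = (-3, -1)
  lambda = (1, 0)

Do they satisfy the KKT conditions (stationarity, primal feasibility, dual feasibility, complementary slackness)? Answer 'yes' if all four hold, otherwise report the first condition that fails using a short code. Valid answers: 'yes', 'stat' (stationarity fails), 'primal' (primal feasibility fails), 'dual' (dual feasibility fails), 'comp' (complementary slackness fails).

Gradient of f: grad f(x) = Q x + c = (-1, -2)
Constraint values g_i(x) = a_i^T x - b_i:
  g_1((-3, -1)) = 0
  g_2((-3, -1)) = -2
Stationarity residual: grad f(x) + sum_i lambda_i a_i = (0, 0)
  -> stationarity OK
Primal feasibility (all g_i <= 0): OK
Dual feasibility (all lambda_i >= 0): OK
Complementary slackness (lambda_i * g_i(x) = 0 for all i): OK

Verdict: yes, KKT holds.

yes


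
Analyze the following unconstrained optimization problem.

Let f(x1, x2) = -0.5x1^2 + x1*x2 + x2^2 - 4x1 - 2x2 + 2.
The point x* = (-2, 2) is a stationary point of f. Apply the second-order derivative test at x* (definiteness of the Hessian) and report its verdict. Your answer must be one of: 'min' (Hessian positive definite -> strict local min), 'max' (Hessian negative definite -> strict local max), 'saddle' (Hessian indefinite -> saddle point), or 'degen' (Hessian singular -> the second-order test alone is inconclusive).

Compute the Hessian H = grad^2 f:
  H = [[-1, 1], [1, 2]]
Verify stationarity: grad f(x*) = H x* + g = (0, 0).
Eigenvalues of H: -1.3028, 2.3028.
Eigenvalues have mixed signs, so H is indefinite -> x* is a saddle point.

saddle


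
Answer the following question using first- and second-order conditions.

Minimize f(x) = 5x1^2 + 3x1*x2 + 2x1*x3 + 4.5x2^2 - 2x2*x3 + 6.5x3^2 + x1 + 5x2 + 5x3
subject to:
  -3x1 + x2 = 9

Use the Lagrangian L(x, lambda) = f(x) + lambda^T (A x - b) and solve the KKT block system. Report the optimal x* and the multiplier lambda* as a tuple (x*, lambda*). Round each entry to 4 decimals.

Form the Lagrangian:
  L(x, lambda) = (1/2) x^T Q x + c^T x + lambda^T (A x - b)
Stationarity (grad_x L = 0): Q x + c + A^T lambda = 0.
Primal feasibility: A x = b.

This gives the KKT block system:
  [ Q   A^T ] [ x     ]   [-c ]
  [ A    0  ] [ lambda ] = [ b ]

Solving the linear system:
  x*      = (-2.6167, 1.1499, 0.1949)
  lambda* = (-7.1092)
  f(x*)   = 34.045

x* = (-2.6167, 1.1499, 0.1949), lambda* = (-7.1092)


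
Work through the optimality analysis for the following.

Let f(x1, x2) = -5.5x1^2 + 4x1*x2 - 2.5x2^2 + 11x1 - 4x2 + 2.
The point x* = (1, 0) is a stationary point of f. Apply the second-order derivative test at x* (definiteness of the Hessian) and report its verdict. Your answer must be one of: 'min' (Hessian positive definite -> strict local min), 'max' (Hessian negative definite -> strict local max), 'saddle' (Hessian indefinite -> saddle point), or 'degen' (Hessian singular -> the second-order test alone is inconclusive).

Compute the Hessian H = grad^2 f:
  H = [[-11, 4], [4, -5]]
Verify stationarity: grad f(x*) = H x* + g = (0, 0).
Eigenvalues of H: -13, -3.
Both eigenvalues < 0, so H is negative definite -> x* is a strict local max.

max


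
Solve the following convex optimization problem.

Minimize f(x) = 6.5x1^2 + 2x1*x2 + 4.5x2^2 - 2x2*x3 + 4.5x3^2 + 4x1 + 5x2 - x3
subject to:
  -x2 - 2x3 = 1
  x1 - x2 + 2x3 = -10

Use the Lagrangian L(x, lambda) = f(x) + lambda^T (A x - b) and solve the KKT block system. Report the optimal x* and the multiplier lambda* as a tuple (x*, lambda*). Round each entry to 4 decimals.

Form the Lagrangian:
  L(x, lambda) = (1/2) x^T Q x + c^T x + lambda^T (A x - b)
Stationarity (grad_x L = 0): Q x + c + A^T lambda = 0.
Primal feasibility: A x = b.

This gives the KKT block system:
  [ Q   A^T ] [ x     ]   [-c ]
  [ A    0  ] [ lambda ] = [ b ]

Solving the linear system:
  x*      = (-2.5768, 3.2116, -2.1058)
  lambda* = (9.8874, 23.0751)
  f(x*)   = 114.3601

x* = (-2.5768, 3.2116, -2.1058), lambda* = (9.8874, 23.0751)


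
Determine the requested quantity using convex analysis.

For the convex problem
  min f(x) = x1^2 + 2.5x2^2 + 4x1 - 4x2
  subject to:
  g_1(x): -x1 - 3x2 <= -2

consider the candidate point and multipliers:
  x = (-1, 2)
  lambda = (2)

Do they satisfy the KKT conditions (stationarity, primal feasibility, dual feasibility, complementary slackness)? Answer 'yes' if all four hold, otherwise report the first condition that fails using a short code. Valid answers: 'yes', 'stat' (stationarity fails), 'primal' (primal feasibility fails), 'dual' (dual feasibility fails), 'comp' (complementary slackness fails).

Gradient of f: grad f(x) = Q x + c = (2, 6)
Constraint values g_i(x) = a_i^T x - b_i:
  g_1((-1, 2)) = -3
Stationarity residual: grad f(x) + sum_i lambda_i a_i = (0, 0)
  -> stationarity OK
Primal feasibility (all g_i <= 0): OK
Dual feasibility (all lambda_i >= 0): OK
Complementary slackness (lambda_i * g_i(x) = 0 for all i): FAILS

Verdict: the first failing condition is complementary_slackness -> comp.

comp


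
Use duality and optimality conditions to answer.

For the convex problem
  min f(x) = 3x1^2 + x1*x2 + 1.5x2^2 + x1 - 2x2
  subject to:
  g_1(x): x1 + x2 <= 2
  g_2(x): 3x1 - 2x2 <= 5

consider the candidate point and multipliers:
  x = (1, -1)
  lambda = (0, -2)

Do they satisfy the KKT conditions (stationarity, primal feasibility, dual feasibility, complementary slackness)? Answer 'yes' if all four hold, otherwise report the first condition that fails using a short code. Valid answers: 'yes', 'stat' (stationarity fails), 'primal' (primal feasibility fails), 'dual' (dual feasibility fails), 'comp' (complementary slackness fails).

Gradient of f: grad f(x) = Q x + c = (6, -4)
Constraint values g_i(x) = a_i^T x - b_i:
  g_1((1, -1)) = -2
  g_2((1, -1)) = 0
Stationarity residual: grad f(x) + sum_i lambda_i a_i = (0, 0)
  -> stationarity OK
Primal feasibility (all g_i <= 0): OK
Dual feasibility (all lambda_i >= 0): FAILS
Complementary slackness (lambda_i * g_i(x) = 0 for all i): OK

Verdict: the first failing condition is dual_feasibility -> dual.

dual


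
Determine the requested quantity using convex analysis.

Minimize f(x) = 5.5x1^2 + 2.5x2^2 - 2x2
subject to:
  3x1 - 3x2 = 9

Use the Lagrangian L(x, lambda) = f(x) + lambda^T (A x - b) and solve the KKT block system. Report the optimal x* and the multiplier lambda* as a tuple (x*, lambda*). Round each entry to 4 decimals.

Form the Lagrangian:
  L(x, lambda) = (1/2) x^T Q x + c^T x + lambda^T (A x - b)
Stationarity (grad_x L = 0): Q x + c + A^T lambda = 0.
Primal feasibility: A x = b.

This gives the KKT block system:
  [ Q   A^T ] [ x     ]   [-c ]
  [ A    0  ] [ lambda ] = [ b ]

Solving the linear system:
  x*      = (1.0625, -1.9375)
  lambda* = (-3.8958)
  f(x*)   = 19.4688

x* = (1.0625, -1.9375), lambda* = (-3.8958)


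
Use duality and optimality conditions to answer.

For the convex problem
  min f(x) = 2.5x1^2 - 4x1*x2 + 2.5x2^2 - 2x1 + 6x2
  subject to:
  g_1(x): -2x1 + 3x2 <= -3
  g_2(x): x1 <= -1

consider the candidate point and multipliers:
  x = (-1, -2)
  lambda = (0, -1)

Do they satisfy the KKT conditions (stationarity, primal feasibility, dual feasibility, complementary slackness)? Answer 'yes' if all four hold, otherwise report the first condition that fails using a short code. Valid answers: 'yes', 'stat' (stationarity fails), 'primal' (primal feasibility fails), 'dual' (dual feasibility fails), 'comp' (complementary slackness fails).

Gradient of f: grad f(x) = Q x + c = (1, 0)
Constraint values g_i(x) = a_i^T x - b_i:
  g_1((-1, -2)) = -1
  g_2((-1, -2)) = 0
Stationarity residual: grad f(x) + sum_i lambda_i a_i = (0, 0)
  -> stationarity OK
Primal feasibility (all g_i <= 0): OK
Dual feasibility (all lambda_i >= 0): FAILS
Complementary slackness (lambda_i * g_i(x) = 0 for all i): OK

Verdict: the first failing condition is dual_feasibility -> dual.

dual


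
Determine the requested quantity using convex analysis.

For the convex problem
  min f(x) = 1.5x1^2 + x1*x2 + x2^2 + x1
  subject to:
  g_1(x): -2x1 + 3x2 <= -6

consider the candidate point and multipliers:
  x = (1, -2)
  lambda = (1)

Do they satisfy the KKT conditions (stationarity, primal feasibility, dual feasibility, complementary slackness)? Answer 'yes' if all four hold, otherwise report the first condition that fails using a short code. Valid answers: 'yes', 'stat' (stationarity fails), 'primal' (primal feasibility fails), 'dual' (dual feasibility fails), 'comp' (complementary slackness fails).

Gradient of f: grad f(x) = Q x + c = (2, -3)
Constraint values g_i(x) = a_i^T x - b_i:
  g_1((1, -2)) = -2
Stationarity residual: grad f(x) + sum_i lambda_i a_i = (0, 0)
  -> stationarity OK
Primal feasibility (all g_i <= 0): OK
Dual feasibility (all lambda_i >= 0): OK
Complementary slackness (lambda_i * g_i(x) = 0 for all i): FAILS

Verdict: the first failing condition is complementary_slackness -> comp.

comp


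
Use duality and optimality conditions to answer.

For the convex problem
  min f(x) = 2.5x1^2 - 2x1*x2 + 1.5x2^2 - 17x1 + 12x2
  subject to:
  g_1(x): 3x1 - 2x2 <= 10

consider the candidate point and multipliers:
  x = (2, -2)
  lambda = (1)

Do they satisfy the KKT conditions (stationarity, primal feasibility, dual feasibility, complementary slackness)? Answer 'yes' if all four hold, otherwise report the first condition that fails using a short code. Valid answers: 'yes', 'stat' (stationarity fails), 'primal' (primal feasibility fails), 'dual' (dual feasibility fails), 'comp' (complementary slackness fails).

Gradient of f: grad f(x) = Q x + c = (-3, 2)
Constraint values g_i(x) = a_i^T x - b_i:
  g_1((2, -2)) = 0
Stationarity residual: grad f(x) + sum_i lambda_i a_i = (0, 0)
  -> stationarity OK
Primal feasibility (all g_i <= 0): OK
Dual feasibility (all lambda_i >= 0): OK
Complementary slackness (lambda_i * g_i(x) = 0 for all i): OK

Verdict: yes, KKT holds.

yes


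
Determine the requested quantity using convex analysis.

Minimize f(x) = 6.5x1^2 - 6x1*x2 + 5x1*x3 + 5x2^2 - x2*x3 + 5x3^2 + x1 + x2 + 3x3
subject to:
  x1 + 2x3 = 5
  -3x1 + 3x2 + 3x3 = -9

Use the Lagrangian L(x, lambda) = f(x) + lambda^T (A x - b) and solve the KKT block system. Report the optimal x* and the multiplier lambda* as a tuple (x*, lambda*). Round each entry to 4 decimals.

Form the Lagrangian:
  L(x, lambda) = (1/2) x^T Q x + c^T x + lambda^T (A x - b)
Stationarity (grad_x L = 0): Q x + c + A^T lambda = 0.
Primal feasibility: A x = b.

This gives the KKT block system:
  [ Q   A^T ] [ x     ]   [-c ]
  [ A    0  ] [ lambda ] = [ b ]

Solving the linear system:
  x*      = (3.3333, -0.5, 0.8333)
  lambda* = (-26.6667, 8.2778)
  f(x*)   = 106.5833

x* = (3.3333, -0.5, 0.8333), lambda* = (-26.6667, 8.2778)


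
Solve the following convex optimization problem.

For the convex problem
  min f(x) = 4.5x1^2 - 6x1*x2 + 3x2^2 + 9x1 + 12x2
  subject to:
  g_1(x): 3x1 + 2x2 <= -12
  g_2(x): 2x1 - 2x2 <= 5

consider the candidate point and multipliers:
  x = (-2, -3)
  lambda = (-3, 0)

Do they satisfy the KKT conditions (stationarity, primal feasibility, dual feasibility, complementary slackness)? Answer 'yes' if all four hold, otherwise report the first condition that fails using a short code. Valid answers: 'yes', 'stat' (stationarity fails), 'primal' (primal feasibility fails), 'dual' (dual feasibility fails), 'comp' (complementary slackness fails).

Gradient of f: grad f(x) = Q x + c = (9, 6)
Constraint values g_i(x) = a_i^T x - b_i:
  g_1((-2, -3)) = 0
  g_2((-2, -3)) = -3
Stationarity residual: grad f(x) + sum_i lambda_i a_i = (0, 0)
  -> stationarity OK
Primal feasibility (all g_i <= 0): OK
Dual feasibility (all lambda_i >= 0): FAILS
Complementary slackness (lambda_i * g_i(x) = 0 for all i): OK

Verdict: the first failing condition is dual_feasibility -> dual.

dual


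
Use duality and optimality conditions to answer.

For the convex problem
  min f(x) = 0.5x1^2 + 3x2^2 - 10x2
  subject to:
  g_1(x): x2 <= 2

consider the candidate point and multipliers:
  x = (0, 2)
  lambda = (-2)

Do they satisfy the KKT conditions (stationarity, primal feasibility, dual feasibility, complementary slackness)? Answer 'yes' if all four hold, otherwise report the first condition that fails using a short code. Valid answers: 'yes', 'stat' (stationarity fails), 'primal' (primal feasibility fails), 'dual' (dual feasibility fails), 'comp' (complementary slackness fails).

Gradient of f: grad f(x) = Q x + c = (0, 2)
Constraint values g_i(x) = a_i^T x - b_i:
  g_1((0, 2)) = 0
Stationarity residual: grad f(x) + sum_i lambda_i a_i = (0, 0)
  -> stationarity OK
Primal feasibility (all g_i <= 0): OK
Dual feasibility (all lambda_i >= 0): FAILS
Complementary slackness (lambda_i * g_i(x) = 0 for all i): OK

Verdict: the first failing condition is dual_feasibility -> dual.

dual


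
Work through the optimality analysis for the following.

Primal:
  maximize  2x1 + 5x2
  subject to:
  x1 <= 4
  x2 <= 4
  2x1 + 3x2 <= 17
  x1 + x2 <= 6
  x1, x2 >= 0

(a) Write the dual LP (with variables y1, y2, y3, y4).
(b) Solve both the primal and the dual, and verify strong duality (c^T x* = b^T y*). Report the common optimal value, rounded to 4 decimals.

The standard primal-dual pair for 'max c^T x s.t. A x <= b, x >= 0' is:
  Dual:  min b^T y  s.t.  A^T y >= c,  y >= 0.

So the dual LP is:
  minimize  4y1 + 4y2 + 17y3 + 6y4
  subject to:
    y1 + 2y3 + y4 >= 2
    y2 + 3y3 + y4 >= 5
    y1, y2, y3, y4 >= 0

Solving the primal: x* = (2, 4).
  primal value c^T x* = 24.
Solving the dual: y* = (0, 3, 0, 2).
  dual value b^T y* = 24.
Strong duality: c^T x* = b^T y*. Confirmed.

24


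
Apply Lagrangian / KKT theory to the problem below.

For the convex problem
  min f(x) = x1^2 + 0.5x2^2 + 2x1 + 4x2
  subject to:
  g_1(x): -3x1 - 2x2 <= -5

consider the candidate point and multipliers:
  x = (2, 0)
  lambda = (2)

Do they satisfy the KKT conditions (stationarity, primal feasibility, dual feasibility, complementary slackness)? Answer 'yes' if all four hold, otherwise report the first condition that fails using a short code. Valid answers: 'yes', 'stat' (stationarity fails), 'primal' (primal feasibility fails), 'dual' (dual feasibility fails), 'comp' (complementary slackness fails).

Gradient of f: grad f(x) = Q x + c = (6, 4)
Constraint values g_i(x) = a_i^T x - b_i:
  g_1((2, 0)) = -1
Stationarity residual: grad f(x) + sum_i lambda_i a_i = (0, 0)
  -> stationarity OK
Primal feasibility (all g_i <= 0): OK
Dual feasibility (all lambda_i >= 0): OK
Complementary slackness (lambda_i * g_i(x) = 0 for all i): FAILS

Verdict: the first failing condition is complementary_slackness -> comp.

comp


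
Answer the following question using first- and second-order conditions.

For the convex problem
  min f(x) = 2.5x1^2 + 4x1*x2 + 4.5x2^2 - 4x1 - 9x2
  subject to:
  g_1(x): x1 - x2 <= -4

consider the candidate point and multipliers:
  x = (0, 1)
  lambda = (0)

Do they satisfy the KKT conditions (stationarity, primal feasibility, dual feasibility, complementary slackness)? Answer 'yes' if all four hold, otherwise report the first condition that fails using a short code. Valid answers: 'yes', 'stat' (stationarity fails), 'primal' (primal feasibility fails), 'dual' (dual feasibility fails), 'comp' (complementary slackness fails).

Gradient of f: grad f(x) = Q x + c = (0, 0)
Constraint values g_i(x) = a_i^T x - b_i:
  g_1((0, 1)) = 3
Stationarity residual: grad f(x) + sum_i lambda_i a_i = (0, 0)
  -> stationarity OK
Primal feasibility (all g_i <= 0): FAILS
Dual feasibility (all lambda_i >= 0): OK
Complementary slackness (lambda_i * g_i(x) = 0 for all i): OK

Verdict: the first failing condition is primal_feasibility -> primal.

primal


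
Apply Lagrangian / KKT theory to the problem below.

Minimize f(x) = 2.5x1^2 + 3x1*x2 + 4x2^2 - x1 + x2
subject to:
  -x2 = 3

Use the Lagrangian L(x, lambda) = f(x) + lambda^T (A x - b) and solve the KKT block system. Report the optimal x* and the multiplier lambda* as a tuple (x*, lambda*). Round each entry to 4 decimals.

Form the Lagrangian:
  L(x, lambda) = (1/2) x^T Q x + c^T x + lambda^T (A x - b)
Stationarity (grad_x L = 0): Q x + c + A^T lambda = 0.
Primal feasibility: A x = b.

This gives the KKT block system:
  [ Q   A^T ] [ x     ]   [-c ]
  [ A    0  ] [ lambda ] = [ b ]

Solving the linear system:
  x*      = (2, -3)
  lambda* = (-17)
  f(x*)   = 23

x* = (2, -3), lambda* = (-17)


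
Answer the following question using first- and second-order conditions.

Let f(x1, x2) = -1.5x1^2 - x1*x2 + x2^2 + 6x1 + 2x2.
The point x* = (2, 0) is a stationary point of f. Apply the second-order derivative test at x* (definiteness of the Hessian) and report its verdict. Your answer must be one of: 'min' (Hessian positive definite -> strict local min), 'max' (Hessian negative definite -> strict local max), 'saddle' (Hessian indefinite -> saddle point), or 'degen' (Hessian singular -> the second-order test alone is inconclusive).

Compute the Hessian H = grad^2 f:
  H = [[-3, -1], [-1, 2]]
Verify stationarity: grad f(x*) = H x* + g = (0, 0).
Eigenvalues of H: -3.1926, 2.1926.
Eigenvalues have mixed signs, so H is indefinite -> x* is a saddle point.

saddle


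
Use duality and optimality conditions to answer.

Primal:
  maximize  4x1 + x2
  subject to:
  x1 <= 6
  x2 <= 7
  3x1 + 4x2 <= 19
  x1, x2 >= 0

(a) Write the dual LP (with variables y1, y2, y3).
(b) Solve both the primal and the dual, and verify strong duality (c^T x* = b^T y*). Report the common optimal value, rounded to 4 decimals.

The standard primal-dual pair for 'max c^T x s.t. A x <= b, x >= 0' is:
  Dual:  min b^T y  s.t.  A^T y >= c,  y >= 0.

So the dual LP is:
  minimize  6y1 + 7y2 + 19y3
  subject to:
    y1 + 3y3 >= 4
    y2 + 4y3 >= 1
    y1, y2, y3 >= 0

Solving the primal: x* = (6, 0.25).
  primal value c^T x* = 24.25.
Solving the dual: y* = (3.25, 0, 0.25).
  dual value b^T y* = 24.25.
Strong duality: c^T x* = b^T y*. Confirmed.

24.25


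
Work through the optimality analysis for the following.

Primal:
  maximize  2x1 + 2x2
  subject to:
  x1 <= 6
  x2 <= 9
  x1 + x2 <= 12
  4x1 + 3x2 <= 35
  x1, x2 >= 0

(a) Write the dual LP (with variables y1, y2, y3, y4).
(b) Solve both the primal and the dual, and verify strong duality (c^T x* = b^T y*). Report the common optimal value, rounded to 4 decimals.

The standard primal-dual pair for 'max c^T x s.t. A x <= b, x >= 0' is:
  Dual:  min b^T y  s.t.  A^T y >= c,  y >= 0.

So the dual LP is:
  minimize  6y1 + 9y2 + 12y3 + 35y4
  subject to:
    y1 + y3 + 4y4 >= 2
    y2 + y3 + 3y4 >= 2
    y1, y2, y3, y4 >= 0

Solving the primal: x* = (2, 9).
  primal value c^T x* = 22.
Solving the dual: y* = (0, 0.5, 0, 0.5).
  dual value b^T y* = 22.
Strong duality: c^T x* = b^T y*. Confirmed.

22


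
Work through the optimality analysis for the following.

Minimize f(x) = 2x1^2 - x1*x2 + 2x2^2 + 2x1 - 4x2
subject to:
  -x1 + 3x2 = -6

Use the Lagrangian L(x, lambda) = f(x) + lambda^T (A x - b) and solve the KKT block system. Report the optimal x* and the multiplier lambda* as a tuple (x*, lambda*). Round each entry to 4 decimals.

Form the Lagrangian:
  L(x, lambda) = (1/2) x^T Q x + c^T x + lambda^T (A x - b)
Stationarity (grad_x L = 0): Q x + c + A^T lambda = 0.
Primal feasibility: A x = b.

This gives the KKT block system:
  [ Q   A^T ] [ x     ]   [-c ]
  [ A    0  ] [ lambda ] = [ b ]

Solving the linear system:
  x*      = (0, -2)
  lambda* = (4)
  f(x*)   = 16

x* = (0, -2), lambda* = (4)


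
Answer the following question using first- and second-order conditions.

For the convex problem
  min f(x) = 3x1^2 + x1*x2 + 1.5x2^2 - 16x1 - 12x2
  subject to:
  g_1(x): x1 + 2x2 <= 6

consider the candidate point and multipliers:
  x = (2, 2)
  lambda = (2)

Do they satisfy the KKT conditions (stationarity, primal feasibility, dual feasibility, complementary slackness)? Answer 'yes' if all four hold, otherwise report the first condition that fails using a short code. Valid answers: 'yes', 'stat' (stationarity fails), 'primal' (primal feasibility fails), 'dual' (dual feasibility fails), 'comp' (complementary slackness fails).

Gradient of f: grad f(x) = Q x + c = (-2, -4)
Constraint values g_i(x) = a_i^T x - b_i:
  g_1((2, 2)) = 0
Stationarity residual: grad f(x) + sum_i lambda_i a_i = (0, 0)
  -> stationarity OK
Primal feasibility (all g_i <= 0): OK
Dual feasibility (all lambda_i >= 0): OK
Complementary slackness (lambda_i * g_i(x) = 0 for all i): OK

Verdict: yes, KKT holds.

yes


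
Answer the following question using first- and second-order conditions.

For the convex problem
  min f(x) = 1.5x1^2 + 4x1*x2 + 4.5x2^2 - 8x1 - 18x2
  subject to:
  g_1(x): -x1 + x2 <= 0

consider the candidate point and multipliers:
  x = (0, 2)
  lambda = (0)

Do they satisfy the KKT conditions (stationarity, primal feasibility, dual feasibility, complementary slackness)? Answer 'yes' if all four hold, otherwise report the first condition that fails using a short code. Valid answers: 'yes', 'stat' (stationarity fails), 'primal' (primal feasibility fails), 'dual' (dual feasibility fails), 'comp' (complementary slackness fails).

Gradient of f: grad f(x) = Q x + c = (0, 0)
Constraint values g_i(x) = a_i^T x - b_i:
  g_1((0, 2)) = 2
Stationarity residual: grad f(x) + sum_i lambda_i a_i = (0, 0)
  -> stationarity OK
Primal feasibility (all g_i <= 0): FAILS
Dual feasibility (all lambda_i >= 0): OK
Complementary slackness (lambda_i * g_i(x) = 0 for all i): OK

Verdict: the first failing condition is primal_feasibility -> primal.

primal


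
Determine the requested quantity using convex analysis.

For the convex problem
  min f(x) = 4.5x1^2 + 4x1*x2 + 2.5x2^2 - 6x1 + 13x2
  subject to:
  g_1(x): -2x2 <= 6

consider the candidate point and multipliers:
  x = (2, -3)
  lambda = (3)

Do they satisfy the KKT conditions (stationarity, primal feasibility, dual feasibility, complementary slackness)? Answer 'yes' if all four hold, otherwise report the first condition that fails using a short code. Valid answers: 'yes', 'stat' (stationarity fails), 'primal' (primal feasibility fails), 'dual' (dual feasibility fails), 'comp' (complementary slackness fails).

Gradient of f: grad f(x) = Q x + c = (0, 6)
Constraint values g_i(x) = a_i^T x - b_i:
  g_1((2, -3)) = 0
Stationarity residual: grad f(x) + sum_i lambda_i a_i = (0, 0)
  -> stationarity OK
Primal feasibility (all g_i <= 0): OK
Dual feasibility (all lambda_i >= 0): OK
Complementary slackness (lambda_i * g_i(x) = 0 for all i): OK

Verdict: yes, KKT holds.

yes


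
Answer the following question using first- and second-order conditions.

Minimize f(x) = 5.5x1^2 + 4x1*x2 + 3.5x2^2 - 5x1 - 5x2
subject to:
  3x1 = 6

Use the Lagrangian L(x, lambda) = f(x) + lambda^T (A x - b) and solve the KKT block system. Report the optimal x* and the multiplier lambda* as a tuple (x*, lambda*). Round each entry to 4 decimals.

Form the Lagrangian:
  L(x, lambda) = (1/2) x^T Q x + c^T x + lambda^T (A x - b)
Stationarity (grad_x L = 0): Q x + c + A^T lambda = 0.
Primal feasibility: A x = b.

This gives the KKT block system:
  [ Q   A^T ] [ x     ]   [-c ]
  [ A    0  ] [ lambda ] = [ b ]

Solving the linear system:
  x*      = (2, -0.4286)
  lambda* = (-5.0952)
  f(x*)   = 11.3571

x* = (2, -0.4286), lambda* = (-5.0952)


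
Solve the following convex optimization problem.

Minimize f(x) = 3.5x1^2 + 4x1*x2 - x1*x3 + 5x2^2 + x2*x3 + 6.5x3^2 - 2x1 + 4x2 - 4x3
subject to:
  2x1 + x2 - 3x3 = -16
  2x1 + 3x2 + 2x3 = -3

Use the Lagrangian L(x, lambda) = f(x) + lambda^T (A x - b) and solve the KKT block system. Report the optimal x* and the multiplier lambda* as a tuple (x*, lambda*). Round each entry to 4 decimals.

Form the Lagrangian:
  L(x, lambda) = (1/2) x^T Q x + c^T x + lambda^T (A x - b)
Stationarity (grad_x L = 0): Q x + c + A^T lambda = 0.
Primal feasibility: A x = b.

This gives the KKT block system:
  [ Q   A^T ] [ x     ]   [-c ]
  [ A    0  ] [ lambda ] = [ b ]

Solving the linear system:
  x*      = (-2.6504, -1.3178, 3.1271)
  lambda* = (13.3873, 1.0884)
  f(x*)   = 102.4916

x* = (-2.6504, -1.3178, 3.1271), lambda* = (13.3873, 1.0884)


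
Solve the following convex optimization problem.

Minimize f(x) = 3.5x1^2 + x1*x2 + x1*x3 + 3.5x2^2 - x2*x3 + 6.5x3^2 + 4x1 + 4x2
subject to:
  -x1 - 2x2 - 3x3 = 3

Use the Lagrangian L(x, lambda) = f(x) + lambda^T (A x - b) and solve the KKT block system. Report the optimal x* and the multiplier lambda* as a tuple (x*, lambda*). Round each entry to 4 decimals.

Form the Lagrangian:
  L(x, lambda) = (1/2) x^T Q x + c^T x + lambda^T (A x - b)
Stationarity (grad_x L = 0): Q x + c + A^T lambda = 0.
Primal feasibility: A x = b.

This gives the KKT block system:
  [ Q   A^T ] [ x     ]   [-c ]
  [ A    0  ] [ lambda ] = [ b ]

Solving the linear system:
  x*      = (-0.5652, -0.8261, -0.2609)
  lambda* = (-1.0435)
  f(x*)   = -1.2174

x* = (-0.5652, -0.8261, -0.2609), lambda* = (-1.0435)


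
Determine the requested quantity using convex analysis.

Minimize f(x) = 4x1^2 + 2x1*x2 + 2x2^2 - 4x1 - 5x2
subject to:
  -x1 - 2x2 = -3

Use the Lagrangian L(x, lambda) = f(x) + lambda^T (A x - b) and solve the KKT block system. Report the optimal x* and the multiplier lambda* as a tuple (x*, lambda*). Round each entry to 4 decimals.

Form the Lagrangian:
  L(x, lambda) = (1/2) x^T Q x + c^T x + lambda^T (A x - b)
Stationarity (grad_x L = 0): Q x + c + A^T lambda = 0.
Primal feasibility: A x = b.

This gives the KKT block system:
  [ Q   A^T ] [ x     ]   [-c ]
  [ A    0  ] [ lambda ] = [ b ]

Solving the linear system:
  x*      = (0.2143, 1.3929)
  lambda* = (0.5)
  f(x*)   = -3.1607

x* = (0.2143, 1.3929), lambda* = (0.5)


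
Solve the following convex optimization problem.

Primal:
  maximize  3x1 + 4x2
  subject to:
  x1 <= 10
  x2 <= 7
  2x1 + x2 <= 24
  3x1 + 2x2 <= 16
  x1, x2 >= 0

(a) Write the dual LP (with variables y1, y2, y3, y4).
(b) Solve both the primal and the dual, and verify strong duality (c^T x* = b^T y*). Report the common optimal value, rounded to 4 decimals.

The standard primal-dual pair for 'max c^T x s.t. A x <= b, x >= 0' is:
  Dual:  min b^T y  s.t.  A^T y >= c,  y >= 0.

So the dual LP is:
  minimize  10y1 + 7y2 + 24y3 + 16y4
  subject to:
    y1 + 2y3 + 3y4 >= 3
    y2 + y3 + 2y4 >= 4
    y1, y2, y3, y4 >= 0

Solving the primal: x* = (0.6667, 7).
  primal value c^T x* = 30.
Solving the dual: y* = (0, 2, 0, 1).
  dual value b^T y* = 30.
Strong duality: c^T x* = b^T y*. Confirmed.

30


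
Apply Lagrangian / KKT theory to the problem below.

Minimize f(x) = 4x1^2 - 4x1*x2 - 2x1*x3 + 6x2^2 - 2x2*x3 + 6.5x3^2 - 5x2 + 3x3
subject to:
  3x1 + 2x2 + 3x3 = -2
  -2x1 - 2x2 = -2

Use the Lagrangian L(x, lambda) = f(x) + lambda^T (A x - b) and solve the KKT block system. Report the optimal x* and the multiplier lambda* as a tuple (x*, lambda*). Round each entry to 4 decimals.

Form the Lagrangian:
  L(x, lambda) = (1/2) x^T Q x + c^T x + lambda^T (A x - b)
Stationarity (grad_x L = 0): Q x + c + A^T lambda = 0.
Primal feasibility: A x = b.

This gives the KKT block system:
  [ Q   A^T ] [ x     ]   [-c ]
  [ A    0  ] [ lambda ] = [ b ]

Solving the linear system:
  x*      = (0.1887, 0.8113, -1.3962)
  lambda* = (5.717, 9.1038)
  f(x*)   = 10.6981

x* = (0.1887, 0.8113, -1.3962), lambda* = (5.717, 9.1038)


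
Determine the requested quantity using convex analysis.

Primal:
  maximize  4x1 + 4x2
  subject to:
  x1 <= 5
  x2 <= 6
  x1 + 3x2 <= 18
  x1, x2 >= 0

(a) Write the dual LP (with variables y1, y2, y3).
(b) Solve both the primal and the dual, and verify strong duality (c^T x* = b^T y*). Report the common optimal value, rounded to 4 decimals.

The standard primal-dual pair for 'max c^T x s.t. A x <= b, x >= 0' is:
  Dual:  min b^T y  s.t.  A^T y >= c,  y >= 0.

So the dual LP is:
  minimize  5y1 + 6y2 + 18y3
  subject to:
    y1 + y3 >= 4
    y2 + 3y3 >= 4
    y1, y2, y3 >= 0

Solving the primal: x* = (5, 4.3333).
  primal value c^T x* = 37.3333.
Solving the dual: y* = (2.6667, 0, 1.3333).
  dual value b^T y* = 37.3333.
Strong duality: c^T x* = b^T y*. Confirmed.

37.3333


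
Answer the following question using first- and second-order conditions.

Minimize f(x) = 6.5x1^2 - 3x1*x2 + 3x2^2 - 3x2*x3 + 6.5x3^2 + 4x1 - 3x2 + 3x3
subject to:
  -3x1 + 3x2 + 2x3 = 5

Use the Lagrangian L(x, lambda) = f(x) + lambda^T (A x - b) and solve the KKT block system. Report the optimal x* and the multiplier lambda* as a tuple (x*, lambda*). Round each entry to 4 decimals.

Form the Lagrangian:
  L(x, lambda) = (1/2) x^T Q x + c^T x + lambda^T (A x - b)
Stationarity (grad_x L = 0): Q x + c + A^T lambda = 0.
Primal feasibility: A x = b.

This gives the KKT block system:
  [ Q   A^T ] [ x     ]   [-c ]
  [ A    0  ] [ lambda ] = [ b ]

Solving the linear system:
  x*      = (-0.3671, 1.1358, 0.2457)
  lambda* = (-1.3931)
  f(x*)   = 1.4133

x* = (-0.3671, 1.1358, 0.2457), lambda* = (-1.3931)


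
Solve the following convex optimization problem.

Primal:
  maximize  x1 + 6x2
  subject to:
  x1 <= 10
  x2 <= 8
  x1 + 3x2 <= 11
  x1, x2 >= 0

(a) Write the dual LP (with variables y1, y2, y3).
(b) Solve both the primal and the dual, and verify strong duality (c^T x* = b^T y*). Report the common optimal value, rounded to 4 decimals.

The standard primal-dual pair for 'max c^T x s.t. A x <= b, x >= 0' is:
  Dual:  min b^T y  s.t.  A^T y >= c,  y >= 0.

So the dual LP is:
  minimize  10y1 + 8y2 + 11y3
  subject to:
    y1 + y3 >= 1
    y2 + 3y3 >= 6
    y1, y2, y3 >= 0

Solving the primal: x* = (0, 3.6667).
  primal value c^T x* = 22.
Solving the dual: y* = (0, 0, 2).
  dual value b^T y* = 22.
Strong duality: c^T x* = b^T y*. Confirmed.

22


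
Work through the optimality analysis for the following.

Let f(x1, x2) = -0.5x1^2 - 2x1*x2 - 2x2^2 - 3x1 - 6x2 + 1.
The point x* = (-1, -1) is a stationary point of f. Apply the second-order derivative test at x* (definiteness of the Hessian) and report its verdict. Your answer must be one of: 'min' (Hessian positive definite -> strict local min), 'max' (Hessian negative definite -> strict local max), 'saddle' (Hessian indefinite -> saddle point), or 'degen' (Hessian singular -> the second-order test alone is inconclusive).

Compute the Hessian H = grad^2 f:
  H = [[-1, -2], [-2, -4]]
Verify stationarity: grad f(x*) = H x* + g = (0, 0).
Eigenvalues of H: -5, 0.
H has a zero eigenvalue (singular; negative semidefinite but not definite), so H is neither positive definite, negative definite, nor indefinite. The second-order test alone is inconclusive -> degen.
(Indeed, f is constant along the null direction of H through x*, so x* is not a strict local extremum.)

degen


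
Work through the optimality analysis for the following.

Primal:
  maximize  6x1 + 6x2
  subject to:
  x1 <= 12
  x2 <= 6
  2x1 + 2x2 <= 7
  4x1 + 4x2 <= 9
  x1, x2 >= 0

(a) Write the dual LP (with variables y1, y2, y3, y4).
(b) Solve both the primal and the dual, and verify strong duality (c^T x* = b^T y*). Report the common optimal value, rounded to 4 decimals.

The standard primal-dual pair for 'max c^T x s.t. A x <= b, x >= 0' is:
  Dual:  min b^T y  s.t.  A^T y >= c,  y >= 0.

So the dual LP is:
  minimize  12y1 + 6y2 + 7y3 + 9y4
  subject to:
    y1 + 2y3 + 4y4 >= 6
    y2 + 2y3 + 4y4 >= 6
    y1, y2, y3, y4 >= 0

Solving the primal: x* = (2.25, 0).
  primal value c^T x* = 13.5.
Solving the dual: y* = (0, 0, 0, 1.5).
  dual value b^T y* = 13.5.
Strong duality: c^T x* = b^T y*. Confirmed.

13.5


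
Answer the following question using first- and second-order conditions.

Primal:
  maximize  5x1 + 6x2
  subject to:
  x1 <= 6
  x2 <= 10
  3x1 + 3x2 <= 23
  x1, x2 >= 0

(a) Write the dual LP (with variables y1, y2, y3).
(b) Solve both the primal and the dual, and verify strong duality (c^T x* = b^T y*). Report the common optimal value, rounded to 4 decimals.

The standard primal-dual pair for 'max c^T x s.t. A x <= b, x >= 0' is:
  Dual:  min b^T y  s.t.  A^T y >= c,  y >= 0.

So the dual LP is:
  minimize  6y1 + 10y2 + 23y3
  subject to:
    y1 + 3y3 >= 5
    y2 + 3y3 >= 6
    y1, y2, y3 >= 0

Solving the primal: x* = (0, 7.6667).
  primal value c^T x* = 46.
Solving the dual: y* = (0, 0, 2).
  dual value b^T y* = 46.
Strong duality: c^T x* = b^T y*. Confirmed.

46


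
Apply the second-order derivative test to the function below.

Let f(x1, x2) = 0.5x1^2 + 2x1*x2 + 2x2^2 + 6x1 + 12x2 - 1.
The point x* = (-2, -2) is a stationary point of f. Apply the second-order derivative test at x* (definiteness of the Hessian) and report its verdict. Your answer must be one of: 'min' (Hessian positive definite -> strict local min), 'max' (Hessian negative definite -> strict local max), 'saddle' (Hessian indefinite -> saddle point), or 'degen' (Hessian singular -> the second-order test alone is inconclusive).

Compute the Hessian H = grad^2 f:
  H = [[1, 2], [2, 4]]
Verify stationarity: grad f(x*) = H x* + g = (0, 0).
Eigenvalues of H: 0, 5.
H has a zero eigenvalue (singular; positive semidefinite but not definite), so H is neither positive definite, negative definite, nor indefinite. The second-order test alone is inconclusive -> degen.
(Indeed, f is constant along the null direction of H through x*, so x* is not a strict local extremum.)

degen


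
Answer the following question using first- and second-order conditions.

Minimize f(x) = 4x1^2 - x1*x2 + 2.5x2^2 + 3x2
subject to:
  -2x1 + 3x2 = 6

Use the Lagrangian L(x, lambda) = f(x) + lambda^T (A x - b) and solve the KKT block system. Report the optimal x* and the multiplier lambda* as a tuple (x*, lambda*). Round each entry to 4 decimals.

Form the Lagrangian:
  L(x, lambda) = (1/2) x^T Q x + c^T x + lambda^T (A x - b)
Stationarity (grad_x L = 0): Q x + c + A^T lambda = 0.
Primal feasibility: A x = b.

This gives the KKT block system:
  [ Q   A^T ] [ x     ]   [-c ]
  [ A    0  ] [ lambda ] = [ b ]

Solving the linear system:
  x*      = (-0.75, 1.5)
  lambda* = (-3.75)
  f(x*)   = 13.5

x* = (-0.75, 1.5), lambda* = (-3.75)


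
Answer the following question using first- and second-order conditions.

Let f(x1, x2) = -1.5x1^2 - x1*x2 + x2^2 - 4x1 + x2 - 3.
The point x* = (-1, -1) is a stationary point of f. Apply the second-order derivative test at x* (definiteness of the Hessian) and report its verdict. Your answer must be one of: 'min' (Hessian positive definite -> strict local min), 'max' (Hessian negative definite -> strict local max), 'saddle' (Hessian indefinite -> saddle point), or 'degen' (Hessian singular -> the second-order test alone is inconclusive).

Compute the Hessian H = grad^2 f:
  H = [[-3, -1], [-1, 2]]
Verify stationarity: grad f(x*) = H x* + g = (0, 0).
Eigenvalues of H: -3.1926, 2.1926.
Eigenvalues have mixed signs, so H is indefinite -> x* is a saddle point.

saddle


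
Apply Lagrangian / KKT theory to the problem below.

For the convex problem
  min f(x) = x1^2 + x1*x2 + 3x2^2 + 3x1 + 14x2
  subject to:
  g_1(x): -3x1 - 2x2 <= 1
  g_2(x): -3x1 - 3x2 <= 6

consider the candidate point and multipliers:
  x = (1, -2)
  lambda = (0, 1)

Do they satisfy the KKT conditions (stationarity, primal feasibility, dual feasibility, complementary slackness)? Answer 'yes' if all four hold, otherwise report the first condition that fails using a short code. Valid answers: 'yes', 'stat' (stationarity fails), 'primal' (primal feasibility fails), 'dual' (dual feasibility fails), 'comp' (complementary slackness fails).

Gradient of f: grad f(x) = Q x + c = (3, 3)
Constraint values g_i(x) = a_i^T x - b_i:
  g_1((1, -2)) = 0
  g_2((1, -2)) = -3
Stationarity residual: grad f(x) + sum_i lambda_i a_i = (0, 0)
  -> stationarity OK
Primal feasibility (all g_i <= 0): OK
Dual feasibility (all lambda_i >= 0): OK
Complementary slackness (lambda_i * g_i(x) = 0 for all i): FAILS

Verdict: the first failing condition is complementary_slackness -> comp.

comp


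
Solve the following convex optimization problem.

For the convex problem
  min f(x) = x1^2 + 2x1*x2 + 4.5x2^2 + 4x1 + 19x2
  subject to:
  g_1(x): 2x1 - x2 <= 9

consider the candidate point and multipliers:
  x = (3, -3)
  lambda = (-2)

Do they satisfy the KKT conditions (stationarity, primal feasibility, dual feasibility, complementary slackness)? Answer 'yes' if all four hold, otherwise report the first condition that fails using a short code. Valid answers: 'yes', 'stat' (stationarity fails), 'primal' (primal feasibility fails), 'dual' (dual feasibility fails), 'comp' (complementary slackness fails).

Gradient of f: grad f(x) = Q x + c = (4, -2)
Constraint values g_i(x) = a_i^T x - b_i:
  g_1((3, -3)) = 0
Stationarity residual: grad f(x) + sum_i lambda_i a_i = (0, 0)
  -> stationarity OK
Primal feasibility (all g_i <= 0): OK
Dual feasibility (all lambda_i >= 0): FAILS
Complementary slackness (lambda_i * g_i(x) = 0 for all i): OK

Verdict: the first failing condition is dual_feasibility -> dual.

dual


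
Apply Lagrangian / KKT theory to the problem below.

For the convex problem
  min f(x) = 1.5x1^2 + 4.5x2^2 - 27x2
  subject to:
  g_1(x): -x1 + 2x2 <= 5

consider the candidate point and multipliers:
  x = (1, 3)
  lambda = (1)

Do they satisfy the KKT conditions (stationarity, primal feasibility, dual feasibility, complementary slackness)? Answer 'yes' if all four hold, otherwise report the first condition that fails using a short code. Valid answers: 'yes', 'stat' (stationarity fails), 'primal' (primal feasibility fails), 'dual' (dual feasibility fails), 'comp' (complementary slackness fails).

Gradient of f: grad f(x) = Q x + c = (3, 0)
Constraint values g_i(x) = a_i^T x - b_i:
  g_1((1, 3)) = 0
Stationarity residual: grad f(x) + sum_i lambda_i a_i = (2, 2)
  -> stationarity FAILS
Primal feasibility (all g_i <= 0): OK
Dual feasibility (all lambda_i >= 0): OK
Complementary slackness (lambda_i * g_i(x) = 0 for all i): OK

Verdict: the first failing condition is stationarity -> stat.

stat


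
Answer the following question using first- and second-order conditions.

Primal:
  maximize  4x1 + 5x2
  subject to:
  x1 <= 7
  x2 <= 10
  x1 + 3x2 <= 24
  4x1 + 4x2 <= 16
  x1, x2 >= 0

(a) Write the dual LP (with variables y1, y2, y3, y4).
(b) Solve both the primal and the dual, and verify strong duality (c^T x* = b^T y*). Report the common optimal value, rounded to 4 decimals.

The standard primal-dual pair for 'max c^T x s.t. A x <= b, x >= 0' is:
  Dual:  min b^T y  s.t.  A^T y >= c,  y >= 0.

So the dual LP is:
  minimize  7y1 + 10y2 + 24y3 + 16y4
  subject to:
    y1 + y3 + 4y4 >= 4
    y2 + 3y3 + 4y4 >= 5
    y1, y2, y3, y4 >= 0

Solving the primal: x* = (0, 4).
  primal value c^T x* = 20.
Solving the dual: y* = (0, 0, 0, 1.25).
  dual value b^T y* = 20.
Strong duality: c^T x* = b^T y*. Confirmed.

20
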